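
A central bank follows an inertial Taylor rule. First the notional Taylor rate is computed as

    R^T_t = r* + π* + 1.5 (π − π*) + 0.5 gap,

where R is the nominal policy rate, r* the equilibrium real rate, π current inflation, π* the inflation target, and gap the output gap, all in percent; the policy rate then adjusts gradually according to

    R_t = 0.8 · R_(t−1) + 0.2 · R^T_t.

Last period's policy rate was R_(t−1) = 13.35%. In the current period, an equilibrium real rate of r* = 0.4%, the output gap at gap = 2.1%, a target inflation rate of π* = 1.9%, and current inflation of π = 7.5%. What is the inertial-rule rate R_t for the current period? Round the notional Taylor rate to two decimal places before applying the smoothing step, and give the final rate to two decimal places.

13.03%

R^T_t = 0.4 + 1.9 + 1.5 × (7.5 − 1.9) + 0.5 × 2.1
   = 0.4 + 1.9 + 8.4 + 1.05 = 11.75
R_t = 0.8 × 13.35 + 0.2 × 11.75 = 10.68 + 2.35 = 13.03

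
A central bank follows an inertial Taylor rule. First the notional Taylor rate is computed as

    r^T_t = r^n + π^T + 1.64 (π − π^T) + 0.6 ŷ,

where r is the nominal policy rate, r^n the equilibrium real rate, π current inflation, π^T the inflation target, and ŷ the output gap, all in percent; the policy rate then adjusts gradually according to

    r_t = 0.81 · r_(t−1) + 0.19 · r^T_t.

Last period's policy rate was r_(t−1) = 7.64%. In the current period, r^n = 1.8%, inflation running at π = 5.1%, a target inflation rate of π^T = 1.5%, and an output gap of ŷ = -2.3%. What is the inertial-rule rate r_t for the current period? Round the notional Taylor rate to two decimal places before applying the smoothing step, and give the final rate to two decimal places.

r^T_t = 1.8 + 1.5 + 1.64 × (5.1 − 1.5) + 0.6 × (-2.3)
   = 1.8 + 1.5 + 5.904 − 1.38 = 7.82
r_t = 0.81 × 7.64 + 0.19 × 7.82 = 6.1884 + 1.4858 = 7.67

7.67%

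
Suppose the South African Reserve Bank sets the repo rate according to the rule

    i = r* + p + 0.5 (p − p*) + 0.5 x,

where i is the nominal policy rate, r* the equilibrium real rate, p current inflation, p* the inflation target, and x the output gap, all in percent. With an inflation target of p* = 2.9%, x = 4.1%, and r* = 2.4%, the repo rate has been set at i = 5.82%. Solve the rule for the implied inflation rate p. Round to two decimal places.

Collecting p: i = r* + (1 + 0.5) p − 0.5 p* + 0.5 x
1.5 p = 5.82 − 2.4 + 0.5 × 2.9 − 0.5 × 4.1 = 2.82
p = 2.82 / 1.5 = 1.88

1.88%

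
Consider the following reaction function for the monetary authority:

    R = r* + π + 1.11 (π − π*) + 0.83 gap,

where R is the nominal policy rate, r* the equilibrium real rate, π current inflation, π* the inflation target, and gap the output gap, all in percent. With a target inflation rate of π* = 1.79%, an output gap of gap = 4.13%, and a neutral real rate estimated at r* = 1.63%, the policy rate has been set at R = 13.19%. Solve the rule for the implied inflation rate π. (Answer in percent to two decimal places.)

4.80%

Collecting π: R = r* + (1 + 1.11) π − 1.11 π* + 0.83 gap
2.11 π = 13.19 − 1.63 + 1.11 × 1.79 − 0.83 × 4.13 = 10.119
π = 10.119 / 2.11 = 4.80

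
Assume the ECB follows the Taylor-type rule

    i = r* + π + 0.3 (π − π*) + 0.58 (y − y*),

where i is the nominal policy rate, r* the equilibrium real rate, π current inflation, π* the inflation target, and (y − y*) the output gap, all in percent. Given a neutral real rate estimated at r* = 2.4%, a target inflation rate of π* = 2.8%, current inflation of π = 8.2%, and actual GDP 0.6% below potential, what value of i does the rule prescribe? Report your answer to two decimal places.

11.87%

Output 0.6% below potential → (y − y*) = -0.6.
i = 2.4 + 8.2 + 0.3 × (8.2 − 2.8) + 0.58 × (-0.6)
   = 2.4 + 8.2 + 1.62 − 0.348 = 11.87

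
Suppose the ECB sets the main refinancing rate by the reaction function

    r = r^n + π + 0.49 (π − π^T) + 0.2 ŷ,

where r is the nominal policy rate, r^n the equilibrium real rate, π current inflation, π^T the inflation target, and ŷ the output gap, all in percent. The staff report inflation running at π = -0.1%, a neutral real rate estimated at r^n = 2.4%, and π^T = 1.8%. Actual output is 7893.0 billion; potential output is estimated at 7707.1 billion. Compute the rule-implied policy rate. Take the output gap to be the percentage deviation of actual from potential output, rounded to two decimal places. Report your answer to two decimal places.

Output gap = 100 × (7893.0 − 7707.1) / 7707.1 = 2.41%.
r = 2.40 + (-0.10) + 0.49 × (-0.10 − 1.80) + 0.2 × 2.41
   = 2.40 − 0.1 − 0.931 + 0.482 = 1.85

1.85%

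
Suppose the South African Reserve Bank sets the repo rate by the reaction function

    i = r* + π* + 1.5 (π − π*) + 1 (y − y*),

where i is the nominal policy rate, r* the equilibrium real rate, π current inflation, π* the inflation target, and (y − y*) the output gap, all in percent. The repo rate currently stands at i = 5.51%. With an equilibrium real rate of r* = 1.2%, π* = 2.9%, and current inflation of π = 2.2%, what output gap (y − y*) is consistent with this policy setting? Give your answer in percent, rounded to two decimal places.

2.46%

1 (y − y*) = 5.51 − 1.2 − 2.9 − 1.5 × (2.2 − 2.9) = 2.46
(y − y*) = 2.46 / 1 = 2.46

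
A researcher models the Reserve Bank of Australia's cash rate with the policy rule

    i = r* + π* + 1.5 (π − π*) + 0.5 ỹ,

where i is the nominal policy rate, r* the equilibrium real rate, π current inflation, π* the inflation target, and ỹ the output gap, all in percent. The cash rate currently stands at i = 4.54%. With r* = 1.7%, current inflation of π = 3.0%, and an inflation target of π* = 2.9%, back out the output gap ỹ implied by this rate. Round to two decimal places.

0.5 ỹ = 4.54 − 1.7 − 2.9 − 1.5 × (3.0 − 2.9) = -0.21
ỹ = -0.21 / 0.5 = -0.42

-0.42%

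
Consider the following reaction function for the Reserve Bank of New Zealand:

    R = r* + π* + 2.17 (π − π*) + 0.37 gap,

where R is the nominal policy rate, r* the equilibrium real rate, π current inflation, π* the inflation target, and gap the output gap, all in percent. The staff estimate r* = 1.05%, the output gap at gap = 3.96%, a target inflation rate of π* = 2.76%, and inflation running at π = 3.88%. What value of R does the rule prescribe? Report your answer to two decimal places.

R = 1.05 + 2.76 + 2.17 × (3.88 − 2.76) + 0.37 × 3.96
   = 1.05 + 2.76 + 2.4304 + 1.4652 = 7.71

7.71%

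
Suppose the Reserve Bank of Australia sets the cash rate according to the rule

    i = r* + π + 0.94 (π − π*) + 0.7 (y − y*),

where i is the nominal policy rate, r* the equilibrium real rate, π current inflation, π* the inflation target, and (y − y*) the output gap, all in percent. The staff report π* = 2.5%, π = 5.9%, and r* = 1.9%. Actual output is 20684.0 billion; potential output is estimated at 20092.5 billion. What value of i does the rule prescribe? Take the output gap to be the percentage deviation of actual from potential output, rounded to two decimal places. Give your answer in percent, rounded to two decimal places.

Output gap = 100 × (20684.0 − 20092.5) / 20092.5 = 2.94%.
i = 1.90 + 5.90 + 0.94 × (5.90 − 2.50) + 0.7 × 2.94
   = 1.90 + 5.9 + 3.196 + 2.058 = 13.05

13.05%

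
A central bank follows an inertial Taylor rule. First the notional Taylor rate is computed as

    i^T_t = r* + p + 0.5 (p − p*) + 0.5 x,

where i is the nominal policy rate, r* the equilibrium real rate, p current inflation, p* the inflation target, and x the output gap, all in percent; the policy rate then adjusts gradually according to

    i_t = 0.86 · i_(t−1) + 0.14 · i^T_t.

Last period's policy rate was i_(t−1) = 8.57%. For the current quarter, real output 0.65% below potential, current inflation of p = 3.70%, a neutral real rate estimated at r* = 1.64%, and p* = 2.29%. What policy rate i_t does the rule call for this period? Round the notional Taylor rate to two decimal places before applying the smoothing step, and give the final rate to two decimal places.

8.17%

Output 0.65% below potential → x = -0.65.
i^T_t = 1.64 + 3.70 + 0.5 × (3.70 − 2.29) + 0.5 × (-0.65)
   = 1.64 + 3.7 + 0.705 − 0.325 = 5.72
i_t = 0.86 × 8.57 + 0.14 × 5.72 = 7.3702 + 0.8008 = 8.17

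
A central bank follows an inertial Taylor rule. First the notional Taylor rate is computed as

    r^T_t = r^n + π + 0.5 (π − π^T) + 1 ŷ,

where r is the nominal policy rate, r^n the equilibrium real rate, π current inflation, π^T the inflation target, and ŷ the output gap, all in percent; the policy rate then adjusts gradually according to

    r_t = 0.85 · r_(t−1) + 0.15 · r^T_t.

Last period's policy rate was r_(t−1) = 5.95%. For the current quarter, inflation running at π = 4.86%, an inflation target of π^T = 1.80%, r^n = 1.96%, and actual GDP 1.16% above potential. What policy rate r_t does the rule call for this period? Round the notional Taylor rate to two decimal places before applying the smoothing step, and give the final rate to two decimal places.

Output 1.16% above potential → ŷ = 1.16.
r^T_t = 1.96 + 4.86 + 0.5 × (4.86 − 1.80) + 1 × 1.16
   = 1.96 + 4.86 + 1.53 + 1.16 = 9.51
r_t = 0.85 × 5.95 + 0.15 × 9.51 = 5.0575 + 1.4265 = 6.48

6.48%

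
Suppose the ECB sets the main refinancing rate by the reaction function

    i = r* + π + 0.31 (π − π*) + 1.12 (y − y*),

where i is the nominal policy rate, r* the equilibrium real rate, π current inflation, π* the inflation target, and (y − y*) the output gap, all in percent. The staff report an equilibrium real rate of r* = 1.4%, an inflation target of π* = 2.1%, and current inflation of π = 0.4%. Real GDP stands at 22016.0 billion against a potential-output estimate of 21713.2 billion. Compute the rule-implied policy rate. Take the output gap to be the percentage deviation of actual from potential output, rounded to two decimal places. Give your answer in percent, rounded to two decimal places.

2.83%

Output gap = 100 × (22016.0 − 21713.2) / 21713.2 = 1.39%.
i = 1.40 + 0.40 + 0.31 × (0.40 − 2.10) + 1.12 × 1.39
   = 1.40 + 0.4 − 0.527 + 1.5568 = 2.83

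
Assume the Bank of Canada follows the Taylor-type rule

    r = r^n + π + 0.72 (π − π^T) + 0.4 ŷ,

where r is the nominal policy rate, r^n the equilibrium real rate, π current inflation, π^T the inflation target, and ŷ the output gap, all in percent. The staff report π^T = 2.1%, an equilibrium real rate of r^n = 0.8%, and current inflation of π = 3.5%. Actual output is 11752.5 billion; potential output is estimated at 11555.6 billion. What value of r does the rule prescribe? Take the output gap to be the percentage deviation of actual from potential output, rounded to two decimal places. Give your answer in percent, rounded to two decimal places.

Output gap = 100 × (11752.5 − 11555.6) / 11555.6 = 1.70%.
r = 0.80 + 3.50 + 0.72 × (3.50 − 2.10) + 0.4 × 1.70
   = 0.80 + 3.5 + 1.008 + 0.68 = 5.99

5.99%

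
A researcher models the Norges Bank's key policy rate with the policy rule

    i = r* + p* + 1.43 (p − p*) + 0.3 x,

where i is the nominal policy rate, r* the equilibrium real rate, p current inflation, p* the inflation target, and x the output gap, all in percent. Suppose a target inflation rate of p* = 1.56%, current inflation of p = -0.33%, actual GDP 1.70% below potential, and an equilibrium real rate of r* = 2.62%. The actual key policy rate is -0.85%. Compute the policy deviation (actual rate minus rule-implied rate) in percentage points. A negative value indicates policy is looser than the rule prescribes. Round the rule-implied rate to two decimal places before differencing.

Output 1.70% below potential → x = -1.70.
i = 2.62 + 1.56 + 1.43 × (-0.33 − 1.56) + 0.3 × (-1.70)
   = 2.62 + 1.56 − 2.7027 − 0.51 = 0.97
Deviation = -0.85 − 0.97 = -1.82 pp.

-1.82 pp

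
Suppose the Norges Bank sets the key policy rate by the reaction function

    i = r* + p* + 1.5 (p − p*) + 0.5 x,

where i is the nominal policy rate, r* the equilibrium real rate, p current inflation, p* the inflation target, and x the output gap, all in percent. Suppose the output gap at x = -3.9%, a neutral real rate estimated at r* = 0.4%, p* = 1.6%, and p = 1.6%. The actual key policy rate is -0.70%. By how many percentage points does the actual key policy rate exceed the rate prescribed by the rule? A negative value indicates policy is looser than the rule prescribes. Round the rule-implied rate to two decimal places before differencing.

-0.75 pp

i = 0.4 + 1.6 + 1.5 × (1.6 − 1.6) + 0.5 × (-3.9)
   = 0.4 + 1.6 + 0 − 1.95 = 0.05
Deviation = -0.70 − 0.05 = -0.75 pp.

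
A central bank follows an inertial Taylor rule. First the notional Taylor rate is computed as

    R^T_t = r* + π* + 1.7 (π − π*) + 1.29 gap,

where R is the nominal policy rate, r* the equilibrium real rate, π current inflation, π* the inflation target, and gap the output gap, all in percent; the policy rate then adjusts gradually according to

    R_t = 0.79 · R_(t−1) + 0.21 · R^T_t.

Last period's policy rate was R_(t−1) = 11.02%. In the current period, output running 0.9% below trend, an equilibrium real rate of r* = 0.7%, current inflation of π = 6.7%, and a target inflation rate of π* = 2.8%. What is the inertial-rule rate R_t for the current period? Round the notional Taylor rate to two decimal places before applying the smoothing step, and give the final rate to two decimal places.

10.59%

Output 0.9% below potential → gap = -0.9.
R^T_t = 0.7 + 2.8 + 1.7 × (6.7 − 2.8) + 1.29 × (-0.9)
   = 0.7 + 2.8 + 6.63 − 1.161 = 8.97
R_t = 0.79 × 11.02 + 0.21 × 8.97 = 8.7058 + 1.8837 = 10.59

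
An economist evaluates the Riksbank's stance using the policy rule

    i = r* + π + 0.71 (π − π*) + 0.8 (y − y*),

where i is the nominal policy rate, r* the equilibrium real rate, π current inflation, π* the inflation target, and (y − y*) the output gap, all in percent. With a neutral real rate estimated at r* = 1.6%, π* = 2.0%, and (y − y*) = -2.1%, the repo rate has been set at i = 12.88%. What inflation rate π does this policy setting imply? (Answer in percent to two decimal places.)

8.41%

Collecting π: i = r* + (1 + 0.71) π − 0.71 π* + 0.8 (y − y*)
1.71 π = 12.88 − 1.6 + 0.71 × 2.0 − 0.8 × (-2.1) = 14.38
π = 14.38 / 1.71 = 8.41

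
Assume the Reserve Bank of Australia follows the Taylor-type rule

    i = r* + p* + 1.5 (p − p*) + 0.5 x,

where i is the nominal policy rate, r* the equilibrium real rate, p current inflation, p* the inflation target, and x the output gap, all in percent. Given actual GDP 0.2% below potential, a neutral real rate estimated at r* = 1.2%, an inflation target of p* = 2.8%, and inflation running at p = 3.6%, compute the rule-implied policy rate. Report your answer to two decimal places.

Output 0.2% below potential → x = -0.2.
i = 1.2 + 2.8 + 1.5 × (3.6 − 2.8) + 0.5 × (-0.2)
   = 1.2 + 2.8 + 1.2 − 0.1 = 5.10

5.10%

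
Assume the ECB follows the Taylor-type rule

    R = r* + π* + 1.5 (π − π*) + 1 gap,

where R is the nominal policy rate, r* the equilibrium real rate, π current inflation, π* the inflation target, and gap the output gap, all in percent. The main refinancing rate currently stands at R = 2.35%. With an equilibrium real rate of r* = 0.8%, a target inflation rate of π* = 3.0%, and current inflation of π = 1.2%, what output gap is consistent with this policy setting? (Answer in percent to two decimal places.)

1 gap = 2.35 − 0.8 − 3.0 − 1.5 × (1.2 − 3.0) = 1.25
gap = 1.25 / 1 = 1.25

1.25%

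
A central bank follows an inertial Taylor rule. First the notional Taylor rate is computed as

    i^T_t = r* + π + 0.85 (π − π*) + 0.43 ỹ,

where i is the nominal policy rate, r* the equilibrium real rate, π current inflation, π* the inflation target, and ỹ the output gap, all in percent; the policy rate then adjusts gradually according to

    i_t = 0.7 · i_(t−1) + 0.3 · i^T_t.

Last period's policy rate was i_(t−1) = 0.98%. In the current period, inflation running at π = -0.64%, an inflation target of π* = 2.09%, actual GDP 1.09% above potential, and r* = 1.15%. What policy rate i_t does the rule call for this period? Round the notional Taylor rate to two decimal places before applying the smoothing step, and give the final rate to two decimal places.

Output 1.09% above potential → ỹ = 1.09.
i^T_t = 1.15 + (-0.64) + 0.85 × (-0.64 − 2.09) + 0.43 × 1.09
   = 1.15 − 0.64 − 2.3205 + 0.4687 = -1.34
i_t = 0.7 × 0.98 + 0.3 × (-1.34) = 0.686 − 0.402 = 0.28

0.28%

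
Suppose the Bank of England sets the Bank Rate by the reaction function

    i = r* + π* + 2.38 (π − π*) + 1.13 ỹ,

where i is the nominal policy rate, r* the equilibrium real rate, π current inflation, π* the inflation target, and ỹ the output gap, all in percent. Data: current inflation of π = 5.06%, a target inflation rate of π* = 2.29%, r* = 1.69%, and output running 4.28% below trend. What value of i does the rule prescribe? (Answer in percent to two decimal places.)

Output 4.28% below potential → ỹ = -4.28.
i = 1.69 + 2.29 + 2.38 × (5.06 − 2.29) + 1.13 × (-4.28)
   = 1.69 + 2.29 + 6.5926 − 4.8364 = 5.74

5.74%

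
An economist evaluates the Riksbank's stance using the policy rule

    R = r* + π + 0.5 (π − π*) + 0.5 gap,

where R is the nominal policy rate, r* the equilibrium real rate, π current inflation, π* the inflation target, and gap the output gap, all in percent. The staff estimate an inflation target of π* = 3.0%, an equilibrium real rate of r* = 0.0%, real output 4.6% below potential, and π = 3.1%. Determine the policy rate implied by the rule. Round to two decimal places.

Output 4.6% below potential → gap = -4.6.
R = 0.0 + 3.1 + 0.5 × (3.1 − 3.0) + 0.5 × (-4.6)
   = 0.0 + 3.1 + 0.05 − 2.3 = 0.85

0.85%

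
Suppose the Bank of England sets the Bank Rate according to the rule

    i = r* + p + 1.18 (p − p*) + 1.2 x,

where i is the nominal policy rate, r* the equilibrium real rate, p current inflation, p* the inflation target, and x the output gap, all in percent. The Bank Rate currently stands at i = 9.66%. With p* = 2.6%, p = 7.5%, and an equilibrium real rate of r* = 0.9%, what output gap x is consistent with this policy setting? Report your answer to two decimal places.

-3.77%

1.2 x = 9.66 − 0.9 − 7.5 − 1.18 × (7.5 − 2.6) = -4.522
x = -4.522 / 1.2 = -3.77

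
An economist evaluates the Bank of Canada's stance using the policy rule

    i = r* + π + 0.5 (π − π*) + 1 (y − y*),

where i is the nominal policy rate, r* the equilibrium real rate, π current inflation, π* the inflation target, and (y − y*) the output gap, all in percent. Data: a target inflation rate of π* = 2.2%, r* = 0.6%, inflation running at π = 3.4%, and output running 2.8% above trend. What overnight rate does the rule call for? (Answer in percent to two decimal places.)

7.40%

Output 2.8% above potential → (y − y*) = 2.8.
i = 0.6 + 3.4 + 0.5 × (3.4 − 2.2) + 1 × 2.8
   = 0.6 + 3.4 + 0.6 + 2.8 = 7.40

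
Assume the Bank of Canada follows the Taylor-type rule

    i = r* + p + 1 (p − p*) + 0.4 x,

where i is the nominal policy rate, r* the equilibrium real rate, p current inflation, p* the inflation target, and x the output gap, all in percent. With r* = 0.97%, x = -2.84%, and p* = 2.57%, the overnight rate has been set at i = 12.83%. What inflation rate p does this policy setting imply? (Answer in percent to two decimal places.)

7.78%

Collecting p: i = r* + (1 + 1) p − 1 p* + 0.4 x
2 p = 12.83 − 0.97 + 1 × 2.57 − 0.4 × (-2.84) = 15.566
p = 15.566 / 2 = 7.78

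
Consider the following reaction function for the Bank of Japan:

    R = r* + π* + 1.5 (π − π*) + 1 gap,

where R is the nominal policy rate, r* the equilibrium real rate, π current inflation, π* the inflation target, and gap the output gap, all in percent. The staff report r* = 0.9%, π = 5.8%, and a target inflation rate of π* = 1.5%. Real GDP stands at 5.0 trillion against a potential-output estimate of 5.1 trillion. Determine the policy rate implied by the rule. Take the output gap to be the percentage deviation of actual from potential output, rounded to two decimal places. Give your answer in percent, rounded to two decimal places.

6.89%

Output gap = 100 × (5.0 − 5.1) / 5.1 = -1.96%.
R = 0.90 + 1.50 + 1.5 × (5.80 − 1.50) + 1 × (-1.96)
   = 0.90 + 1.5 + 6.45 − 1.96 = 6.89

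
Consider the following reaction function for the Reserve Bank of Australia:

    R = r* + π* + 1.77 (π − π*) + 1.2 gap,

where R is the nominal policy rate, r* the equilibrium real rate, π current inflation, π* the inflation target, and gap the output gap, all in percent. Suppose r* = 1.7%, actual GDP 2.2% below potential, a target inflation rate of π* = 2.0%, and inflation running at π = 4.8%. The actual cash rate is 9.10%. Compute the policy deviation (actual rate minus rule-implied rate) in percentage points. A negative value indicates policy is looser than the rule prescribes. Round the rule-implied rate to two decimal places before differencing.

Output 2.2% below potential → gap = -2.2.
R = 1.7 + 2.0 + 1.77 × (4.8 − 2.0) + 1.2 × (-2.2)
   = 1.7 + 2 + 4.956 − 2.64 = 6.02
Deviation = 9.10 − 6.02 = 3.08 pp.

3.08 pp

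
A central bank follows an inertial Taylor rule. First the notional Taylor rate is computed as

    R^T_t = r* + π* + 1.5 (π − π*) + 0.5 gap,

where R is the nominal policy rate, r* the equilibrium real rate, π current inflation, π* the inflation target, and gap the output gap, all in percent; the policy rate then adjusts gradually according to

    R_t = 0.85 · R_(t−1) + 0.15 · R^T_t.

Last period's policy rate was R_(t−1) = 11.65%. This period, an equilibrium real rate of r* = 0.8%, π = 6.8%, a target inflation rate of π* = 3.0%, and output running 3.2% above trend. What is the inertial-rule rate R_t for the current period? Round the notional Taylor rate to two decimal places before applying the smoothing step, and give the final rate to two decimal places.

11.57%

Output 3.2% above potential → gap = 3.2.
R^T_t = 0.8 + 3.0 + 1.5 × (6.8 − 3.0) + 0.5 × 3.2
   = 0.8 + 3 + 5.7 + 1.6 = 11.10
R_t = 0.85 × 11.65 + 0.15 × 11.10 = 9.9025 + 1.665 = 11.57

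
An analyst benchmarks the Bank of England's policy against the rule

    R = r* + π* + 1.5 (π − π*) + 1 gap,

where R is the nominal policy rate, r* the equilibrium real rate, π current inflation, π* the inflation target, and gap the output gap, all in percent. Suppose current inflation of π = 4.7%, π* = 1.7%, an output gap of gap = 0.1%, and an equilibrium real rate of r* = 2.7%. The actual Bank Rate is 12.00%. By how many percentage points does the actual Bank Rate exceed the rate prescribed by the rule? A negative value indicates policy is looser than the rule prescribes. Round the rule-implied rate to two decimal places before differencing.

R = 2.7 + 1.7 + 1.5 × (4.7 − 1.7) + 1 × 0.1
   = 2.7 + 1.7 + 4.5 + 0.1 = 9.00
Deviation = 12.00 − 9.00 = 3.00 pp.

3.00 pp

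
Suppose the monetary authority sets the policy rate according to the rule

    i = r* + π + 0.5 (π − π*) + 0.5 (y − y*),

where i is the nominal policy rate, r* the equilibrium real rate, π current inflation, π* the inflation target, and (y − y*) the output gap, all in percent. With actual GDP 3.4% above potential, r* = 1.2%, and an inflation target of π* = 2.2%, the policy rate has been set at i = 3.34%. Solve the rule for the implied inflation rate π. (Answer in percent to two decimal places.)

Output 3.4% above potential → (y − y*) = 3.4.
Collecting π: i = r* + (1 + 0.5) π − 0.5 π* + 0.5 (y − y*)
1.5 π = 3.34 − 1.2 + 0.5 × 2.2 − 0.5 × 3.4 = 1.54
π = 1.54 / 1.5 = 1.03

1.03%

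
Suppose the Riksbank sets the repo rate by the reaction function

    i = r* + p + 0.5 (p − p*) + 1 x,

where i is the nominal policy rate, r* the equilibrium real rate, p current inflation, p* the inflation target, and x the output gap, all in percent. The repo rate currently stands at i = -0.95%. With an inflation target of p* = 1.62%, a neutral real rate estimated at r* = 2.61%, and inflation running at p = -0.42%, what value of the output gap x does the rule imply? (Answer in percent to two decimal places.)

1 x = -0.95 − 2.61 − (-0.42) − 0.5 × ((-0.42) − 1.62) = -2.12
x = -2.12 / 1 = -2.12

-2.12%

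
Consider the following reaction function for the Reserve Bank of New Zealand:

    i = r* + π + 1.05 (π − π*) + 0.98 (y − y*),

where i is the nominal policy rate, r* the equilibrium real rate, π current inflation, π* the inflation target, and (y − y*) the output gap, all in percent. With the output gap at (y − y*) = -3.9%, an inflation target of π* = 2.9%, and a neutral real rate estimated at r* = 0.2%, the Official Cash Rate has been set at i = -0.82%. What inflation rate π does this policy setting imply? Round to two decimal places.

2.85%

Collecting π: i = r* + (1 + 1.05) π − 1.05 π* + 0.98 (y − y*)
2.05 π = -0.82 − 0.2 + 1.05 × 2.9 − 0.98 × (-3.9) = 5.847
π = 5.847 / 2.05 = 2.85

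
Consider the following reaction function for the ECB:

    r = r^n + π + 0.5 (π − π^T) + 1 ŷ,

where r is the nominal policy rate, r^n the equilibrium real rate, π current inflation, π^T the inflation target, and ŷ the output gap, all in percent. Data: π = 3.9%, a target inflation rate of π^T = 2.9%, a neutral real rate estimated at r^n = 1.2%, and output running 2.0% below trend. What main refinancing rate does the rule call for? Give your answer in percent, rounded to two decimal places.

Output 2.0% below potential → ŷ = -2.0.
r = 1.2 + 3.9 + 0.5 × (3.9 − 2.9) + 1 × (-2.0)
   = 1.2 + 3.9 + 0.5 − 2 = 3.60

3.60%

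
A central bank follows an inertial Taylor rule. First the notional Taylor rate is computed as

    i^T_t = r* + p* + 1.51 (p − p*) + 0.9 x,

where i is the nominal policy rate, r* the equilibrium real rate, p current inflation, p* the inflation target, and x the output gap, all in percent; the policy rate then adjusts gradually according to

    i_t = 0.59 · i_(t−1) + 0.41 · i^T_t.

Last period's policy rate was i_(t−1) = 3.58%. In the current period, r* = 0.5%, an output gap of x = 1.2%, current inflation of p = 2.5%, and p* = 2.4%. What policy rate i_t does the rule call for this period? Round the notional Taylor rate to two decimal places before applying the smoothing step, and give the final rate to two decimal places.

i^T_t = 0.5 + 2.4 + 1.51 × (2.5 − 2.4) + 0.9 × 1.2
   = 0.5 + 2.4 + 0.151 + 1.08 = 4.13
i_t = 0.59 × 3.58 + 0.41 × 4.13 = 2.1122 + 1.6933 = 3.81

3.81%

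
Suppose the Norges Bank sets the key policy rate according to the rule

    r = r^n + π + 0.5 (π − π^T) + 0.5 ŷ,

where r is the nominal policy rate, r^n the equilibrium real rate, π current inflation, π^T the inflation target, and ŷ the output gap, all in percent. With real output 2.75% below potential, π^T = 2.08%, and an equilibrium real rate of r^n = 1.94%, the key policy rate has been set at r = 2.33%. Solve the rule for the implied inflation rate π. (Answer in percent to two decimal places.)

1.87%

Output 2.75% below potential → ŷ = -2.75.
Collecting π: r = r^n + (1 + 0.5) π − 0.5 π^T + 0.5 ŷ
1.5 π = 2.33 − 1.94 + 0.5 × 2.08 − 0.5 × (-2.75) = 2.805
π = 2.805 / 1.5 = 1.87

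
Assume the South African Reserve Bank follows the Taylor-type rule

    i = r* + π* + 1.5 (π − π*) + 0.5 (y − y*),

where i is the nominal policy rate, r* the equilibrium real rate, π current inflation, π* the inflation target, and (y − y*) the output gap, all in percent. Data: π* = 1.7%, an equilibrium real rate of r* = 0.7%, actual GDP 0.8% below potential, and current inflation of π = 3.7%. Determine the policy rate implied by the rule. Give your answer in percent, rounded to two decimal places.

Output 0.8% below potential → (y − y*) = -0.8.
i = 0.7 + 1.7 + 1.5 × (3.7 − 1.7) + 0.5 × (-0.8)
   = 0.7 + 1.7 + 3 − 0.4 = 5.00

5.00%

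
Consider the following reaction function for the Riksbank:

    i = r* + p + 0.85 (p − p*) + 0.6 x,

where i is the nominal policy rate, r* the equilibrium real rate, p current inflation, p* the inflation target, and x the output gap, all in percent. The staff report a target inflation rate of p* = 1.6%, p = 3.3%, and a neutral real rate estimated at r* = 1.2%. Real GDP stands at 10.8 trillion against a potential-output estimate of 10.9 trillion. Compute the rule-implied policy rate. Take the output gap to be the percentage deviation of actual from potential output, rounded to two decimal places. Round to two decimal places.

Output gap = 100 × (10.8 − 10.9) / 10.9 = -0.92%.
i = 1.20 + 3.30 + 0.85 × (3.30 − 1.60) + 0.6 × (-0.92)
   = 1.20 + 3.3 + 1.445 − 0.552 = 5.39

5.39%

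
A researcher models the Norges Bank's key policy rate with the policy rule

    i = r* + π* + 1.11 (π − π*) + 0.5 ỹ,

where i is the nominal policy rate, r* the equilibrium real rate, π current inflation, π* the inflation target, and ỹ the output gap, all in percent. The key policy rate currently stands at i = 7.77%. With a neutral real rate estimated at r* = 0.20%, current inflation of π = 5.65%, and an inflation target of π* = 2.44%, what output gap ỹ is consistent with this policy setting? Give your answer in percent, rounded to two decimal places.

3.13%

0.5 ỹ = 7.77 − 0.20 − 2.44 − 1.11 × (5.65 − 2.44) = 1.5669
ỹ = 1.5669 / 0.5 = 3.13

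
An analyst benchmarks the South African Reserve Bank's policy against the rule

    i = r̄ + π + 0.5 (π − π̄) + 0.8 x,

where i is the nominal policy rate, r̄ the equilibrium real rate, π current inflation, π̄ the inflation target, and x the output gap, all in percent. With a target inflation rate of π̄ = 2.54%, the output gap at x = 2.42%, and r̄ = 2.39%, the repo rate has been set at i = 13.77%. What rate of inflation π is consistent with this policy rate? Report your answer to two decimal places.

7.14%

Collecting π: i = r̄ + (1 + 0.5) π − 0.5 π̄ + 0.8 x
1.5 π = 13.77 − 2.39 + 0.5 × 2.54 − 0.8 × 2.42 = 10.714
π = 10.714 / 1.5 = 7.14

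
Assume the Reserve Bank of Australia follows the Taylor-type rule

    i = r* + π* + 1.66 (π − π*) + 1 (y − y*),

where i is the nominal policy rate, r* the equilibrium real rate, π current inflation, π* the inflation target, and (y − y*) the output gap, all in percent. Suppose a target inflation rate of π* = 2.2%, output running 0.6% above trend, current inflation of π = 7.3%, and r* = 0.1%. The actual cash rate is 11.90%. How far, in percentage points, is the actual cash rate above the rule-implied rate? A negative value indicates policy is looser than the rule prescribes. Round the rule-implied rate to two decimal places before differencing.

Output 0.6% above potential → (y − y*) = 0.6.
i = 0.1 + 2.2 + 1.66 × (7.3 − 2.2) + 1 × 0.6
   = 0.1 + 2.2 + 8.466 + 0.6 = 11.37
Deviation = 11.90 − 11.37 = 0.53 pp.

0.53 pp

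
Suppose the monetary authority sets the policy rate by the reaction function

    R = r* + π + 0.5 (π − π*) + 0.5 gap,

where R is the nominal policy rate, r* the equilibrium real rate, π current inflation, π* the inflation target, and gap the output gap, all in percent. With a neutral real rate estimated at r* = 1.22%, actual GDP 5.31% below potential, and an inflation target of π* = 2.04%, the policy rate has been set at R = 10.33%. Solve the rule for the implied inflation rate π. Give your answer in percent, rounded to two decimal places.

Output 5.31% below potential → gap = -5.31.
Collecting π: R = r* + (1 + 0.5) π − 0.5 π* + 0.5 gap
1.5 π = 10.33 − 1.22 + 0.5 × 2.04 − 0.5 × (-5.31) = 12.785
π = 12.785 / 1.5 = 8.52

8.52%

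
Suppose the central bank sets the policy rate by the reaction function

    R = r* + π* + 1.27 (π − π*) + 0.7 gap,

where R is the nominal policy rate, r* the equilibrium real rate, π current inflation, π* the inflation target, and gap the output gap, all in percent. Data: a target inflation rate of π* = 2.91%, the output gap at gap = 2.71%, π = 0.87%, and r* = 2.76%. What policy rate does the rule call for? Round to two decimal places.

R = 2.76 + 2.91 + 1.27 × (0.87 − 2.91) + 0.7 × 2.71
   = 2.76 + 2.91 − 2.5908 + 1.897 = 4.98

4.98%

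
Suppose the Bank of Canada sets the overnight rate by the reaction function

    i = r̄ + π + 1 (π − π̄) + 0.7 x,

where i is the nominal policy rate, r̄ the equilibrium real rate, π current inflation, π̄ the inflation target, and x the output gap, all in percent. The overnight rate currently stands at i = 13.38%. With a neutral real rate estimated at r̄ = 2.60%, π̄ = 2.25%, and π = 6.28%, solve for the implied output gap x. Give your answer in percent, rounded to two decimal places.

0.7 x = 13.38 − 2.60 − 6.28 − 1 × (6.28 − 2.25) = 0.47
x = 0.47 / 0.7 = 0.67

0.67%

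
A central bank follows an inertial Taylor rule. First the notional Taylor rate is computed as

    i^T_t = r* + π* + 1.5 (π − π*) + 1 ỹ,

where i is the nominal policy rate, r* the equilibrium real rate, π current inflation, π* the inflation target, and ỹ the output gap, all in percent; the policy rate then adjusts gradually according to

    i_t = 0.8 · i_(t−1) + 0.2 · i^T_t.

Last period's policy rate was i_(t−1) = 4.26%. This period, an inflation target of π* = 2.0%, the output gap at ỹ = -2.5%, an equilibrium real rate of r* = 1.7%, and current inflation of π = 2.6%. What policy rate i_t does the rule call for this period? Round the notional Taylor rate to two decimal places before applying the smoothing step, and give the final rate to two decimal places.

i^T_t = 1.7 + 2.0 + 1.5 × (2.6 − 2.0) + 1 × (-2.5)
   = 1.7 + 2 + 0.9 − 2.5 = 2.10
i_t = 0.8 × 4.26 + 0.2 × 2.10 = 3.408 + 0.42 = 3.83

3.83%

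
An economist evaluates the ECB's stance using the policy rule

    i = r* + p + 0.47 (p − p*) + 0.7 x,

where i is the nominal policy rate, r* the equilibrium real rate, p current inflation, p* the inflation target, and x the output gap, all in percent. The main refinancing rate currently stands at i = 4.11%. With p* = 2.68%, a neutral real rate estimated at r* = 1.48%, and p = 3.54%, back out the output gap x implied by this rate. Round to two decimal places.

-1.88%

0.7 x = 4.11 − 1.48 − 3.54 − 0.47 × (3.54 − 2.68) = -1.3142
x = -1.3142 / 0.7 = -1.88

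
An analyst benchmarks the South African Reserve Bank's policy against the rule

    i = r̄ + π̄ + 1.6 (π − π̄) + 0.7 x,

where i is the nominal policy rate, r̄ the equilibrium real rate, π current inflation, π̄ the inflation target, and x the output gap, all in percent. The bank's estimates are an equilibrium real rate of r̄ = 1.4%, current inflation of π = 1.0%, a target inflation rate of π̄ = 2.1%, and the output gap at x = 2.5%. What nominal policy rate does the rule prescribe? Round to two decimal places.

3.49%

i = 1.4 + 2.1 + 1.6 × (1.0 − 2.1) + 0.7 × 2.5
   = 1.4 + 2.1 − 1.76 + 1.75 = 3.49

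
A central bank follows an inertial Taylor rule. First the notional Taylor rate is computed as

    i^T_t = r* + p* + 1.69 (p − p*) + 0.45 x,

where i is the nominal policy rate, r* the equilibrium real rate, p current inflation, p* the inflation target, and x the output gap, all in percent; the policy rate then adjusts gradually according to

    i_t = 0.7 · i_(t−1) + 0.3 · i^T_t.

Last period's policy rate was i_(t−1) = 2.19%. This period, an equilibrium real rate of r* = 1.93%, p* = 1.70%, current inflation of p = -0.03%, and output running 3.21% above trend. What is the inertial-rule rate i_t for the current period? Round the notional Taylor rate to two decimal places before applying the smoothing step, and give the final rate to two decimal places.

2.18%

Output 3.21% above potential → x = 3.21.
i^T_t = 1.93 + 1.70 + 1.69 × (-0.03 − 1.70) + 0.45 × 3.21
   = 1.93 + 1.7 − 2.9237 + 1.4445 = 2.15
i_t = 0.7 × 2.19 + 0.3 × 2.15 = 1.533 + 0.645 = 2.18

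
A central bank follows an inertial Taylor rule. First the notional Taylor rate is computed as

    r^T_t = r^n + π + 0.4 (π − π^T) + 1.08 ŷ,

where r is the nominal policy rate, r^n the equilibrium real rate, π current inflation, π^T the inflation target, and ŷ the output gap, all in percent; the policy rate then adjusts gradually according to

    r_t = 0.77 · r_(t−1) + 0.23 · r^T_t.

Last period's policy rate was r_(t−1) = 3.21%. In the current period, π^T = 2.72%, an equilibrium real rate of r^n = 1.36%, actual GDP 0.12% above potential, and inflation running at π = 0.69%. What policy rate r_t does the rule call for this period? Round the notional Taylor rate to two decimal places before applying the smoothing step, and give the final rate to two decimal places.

2.79%

Output 0.12% above potential → ŷ = 0.12.
r^T_t = 1.36 + 0.69 + 0.4 × (0.69 − 2.72) + 1.08 × 0.12
   = 1.36 + 0.69 − 0.812 + 0.1296 = 1.37
r_t = 0.77 × 3.21 + 0.23 × 1.37 = 2.4717 + 0.3151 = 2.79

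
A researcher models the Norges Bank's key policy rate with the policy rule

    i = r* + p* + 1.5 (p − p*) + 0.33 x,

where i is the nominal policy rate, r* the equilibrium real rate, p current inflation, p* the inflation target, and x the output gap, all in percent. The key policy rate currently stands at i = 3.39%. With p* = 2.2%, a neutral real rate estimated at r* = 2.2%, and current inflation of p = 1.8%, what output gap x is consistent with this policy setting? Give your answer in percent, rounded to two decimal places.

0.33 x = 3.39 − 2.2 − 2.2 − 1.5 × (1.8 − 2.2) = -0.41
x = -0.41 / 0.33 = -1.24

-1.24%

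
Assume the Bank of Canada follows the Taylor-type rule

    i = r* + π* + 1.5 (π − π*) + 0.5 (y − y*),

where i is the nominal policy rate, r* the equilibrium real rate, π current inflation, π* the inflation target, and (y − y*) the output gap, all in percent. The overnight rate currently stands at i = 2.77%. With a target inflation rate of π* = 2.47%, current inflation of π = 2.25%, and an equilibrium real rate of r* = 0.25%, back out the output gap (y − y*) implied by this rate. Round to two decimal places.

0.76%

0.5 (y − y*) = 2.77 − 0.25 − 2.47 − 1.5 × (2.25 − 2.47) = 0.38
(y − y*) = 0.38 / 0.5 = 0.76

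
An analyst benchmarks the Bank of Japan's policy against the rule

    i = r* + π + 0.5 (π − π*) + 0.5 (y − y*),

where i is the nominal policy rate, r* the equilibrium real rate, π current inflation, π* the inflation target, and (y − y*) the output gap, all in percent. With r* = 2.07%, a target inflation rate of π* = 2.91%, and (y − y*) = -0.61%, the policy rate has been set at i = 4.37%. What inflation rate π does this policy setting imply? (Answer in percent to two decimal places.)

Collecting π: i = r* + (1 + 0.5) π − 0.5 π* + 0.5 (y − y*)
1.5 π = 4.37 − 2.07 + 0.5 × 2.91 − 0.5 × (-0.61) = 4.06
π = 4.06 / 1.5 = 2.71

2.71%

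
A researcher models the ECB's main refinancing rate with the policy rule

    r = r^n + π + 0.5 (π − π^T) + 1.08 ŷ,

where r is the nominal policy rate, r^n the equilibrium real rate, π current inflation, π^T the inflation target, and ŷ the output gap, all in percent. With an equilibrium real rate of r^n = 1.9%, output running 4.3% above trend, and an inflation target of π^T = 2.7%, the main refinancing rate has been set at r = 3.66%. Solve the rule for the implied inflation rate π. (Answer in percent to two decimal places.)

-1.02%

Output 4.3% above potential → ŷ = 4.3.
Collecting π: r = r^n + (1 + 0.5) π − 0.5 π^T + 1.08 ŷ
1.5 π = 3.66 − 1.9 + 0.5 × 2.7 − 1.08 × 4.3 = -1.534
π = -1.534 / 1.5 = -1.02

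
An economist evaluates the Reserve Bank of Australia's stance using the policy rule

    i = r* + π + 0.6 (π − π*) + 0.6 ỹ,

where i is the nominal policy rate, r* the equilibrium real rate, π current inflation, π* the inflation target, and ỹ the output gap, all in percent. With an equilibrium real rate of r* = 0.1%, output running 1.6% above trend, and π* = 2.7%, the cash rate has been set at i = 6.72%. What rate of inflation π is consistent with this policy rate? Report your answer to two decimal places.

Output 1.6% above potential → ỹ = 1.6.
Collecting π: i = r* + (1 + 0.6) π − 0.6 π* + 0.6 ỹ
1.6 π = 6.72 − 0.1 + 0.6 × 2.7 − 0.6 × 1.6 = 7.28
π = 7.28 / 1.6 = 4.55

4.55%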